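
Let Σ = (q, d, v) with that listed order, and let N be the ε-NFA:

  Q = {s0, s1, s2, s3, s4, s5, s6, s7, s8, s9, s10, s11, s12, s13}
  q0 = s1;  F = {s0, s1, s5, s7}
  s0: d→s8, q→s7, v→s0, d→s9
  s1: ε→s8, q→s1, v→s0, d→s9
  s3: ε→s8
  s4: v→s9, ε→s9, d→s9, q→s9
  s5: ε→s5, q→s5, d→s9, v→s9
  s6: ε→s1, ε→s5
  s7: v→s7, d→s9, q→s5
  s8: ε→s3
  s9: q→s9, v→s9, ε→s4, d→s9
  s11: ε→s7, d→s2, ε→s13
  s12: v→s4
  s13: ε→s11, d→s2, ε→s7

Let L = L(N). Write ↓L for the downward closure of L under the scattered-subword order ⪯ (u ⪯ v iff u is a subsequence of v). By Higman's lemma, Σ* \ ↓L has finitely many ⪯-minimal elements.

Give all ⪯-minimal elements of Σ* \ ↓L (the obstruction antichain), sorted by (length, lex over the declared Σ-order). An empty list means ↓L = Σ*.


min(Σ*\↓L) = [d, vqqv].

|Q|=14, |F|=4, |δ|=34 (12 ε).
min D↑ (5 st, q0=0, F={1}): 0:q→0,d→1,v→2 1:q→1,d→1,v→1 2:q→3,d→1,v→2 3:q→4,d→1,v→3 4:q→4,d→1,v→1 (ε-aug+det+¬).
'd': |S_i|=[8, 4] end={s3,s4,s8,s9} — reject; 1/1 deletions ∈↓L.
'vqqv': run [8, 7, 4, 3, 2] end={s4,s9} — reject; 4/4 deletions ∈↓L.
2 obstructions.


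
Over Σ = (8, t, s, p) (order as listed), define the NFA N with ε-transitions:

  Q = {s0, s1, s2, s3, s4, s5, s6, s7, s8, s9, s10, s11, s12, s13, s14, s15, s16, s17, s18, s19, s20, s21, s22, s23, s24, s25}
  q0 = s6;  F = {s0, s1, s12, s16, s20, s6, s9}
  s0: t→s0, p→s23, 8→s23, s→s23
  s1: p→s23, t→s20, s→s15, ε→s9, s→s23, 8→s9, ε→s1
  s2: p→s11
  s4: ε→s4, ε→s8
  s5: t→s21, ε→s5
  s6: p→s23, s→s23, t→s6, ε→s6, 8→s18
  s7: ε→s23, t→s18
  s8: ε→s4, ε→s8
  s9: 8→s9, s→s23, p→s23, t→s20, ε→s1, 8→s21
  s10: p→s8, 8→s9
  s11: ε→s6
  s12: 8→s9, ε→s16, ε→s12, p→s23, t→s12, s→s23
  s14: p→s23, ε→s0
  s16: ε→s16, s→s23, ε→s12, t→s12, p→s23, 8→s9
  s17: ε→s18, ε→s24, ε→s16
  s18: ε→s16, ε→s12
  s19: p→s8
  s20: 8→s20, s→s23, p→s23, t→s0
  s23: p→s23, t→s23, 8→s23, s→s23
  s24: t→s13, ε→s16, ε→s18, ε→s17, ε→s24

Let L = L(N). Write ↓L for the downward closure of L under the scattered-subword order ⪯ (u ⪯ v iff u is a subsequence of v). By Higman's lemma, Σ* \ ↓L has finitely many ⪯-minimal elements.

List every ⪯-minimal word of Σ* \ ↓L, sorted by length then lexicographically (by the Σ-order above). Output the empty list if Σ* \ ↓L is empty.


|Q|=26, |F|=7, |δ|=67 (25 ε).
min D↑ (6 st, q0=0, F={2}): 0:8→1,t→0,s→2,p→2 1:8→3,t→1,s→2,p→2 2:8→2,t→2,s→2,p→2 3:8→3,t→4,s→2,p→2 4:8→4,t→5,s→2,p→2 5:8→2,t→5,s→2,p→2 [Hopcroft].
's': |S_i|=[11, 2] end={s15,s23} — reject; 1/1 del acc.
'p': N↓-sim [11, 1] end={s23} ∉↓L; 1/1 deletions ∈↓L.
'88tt8': N↓-sim [11, 10, 7, 3, 2, 1] end={s23} — reject; 5/5 single-dels accept.
3 obstructions.

A = [s, p, 88tt8].


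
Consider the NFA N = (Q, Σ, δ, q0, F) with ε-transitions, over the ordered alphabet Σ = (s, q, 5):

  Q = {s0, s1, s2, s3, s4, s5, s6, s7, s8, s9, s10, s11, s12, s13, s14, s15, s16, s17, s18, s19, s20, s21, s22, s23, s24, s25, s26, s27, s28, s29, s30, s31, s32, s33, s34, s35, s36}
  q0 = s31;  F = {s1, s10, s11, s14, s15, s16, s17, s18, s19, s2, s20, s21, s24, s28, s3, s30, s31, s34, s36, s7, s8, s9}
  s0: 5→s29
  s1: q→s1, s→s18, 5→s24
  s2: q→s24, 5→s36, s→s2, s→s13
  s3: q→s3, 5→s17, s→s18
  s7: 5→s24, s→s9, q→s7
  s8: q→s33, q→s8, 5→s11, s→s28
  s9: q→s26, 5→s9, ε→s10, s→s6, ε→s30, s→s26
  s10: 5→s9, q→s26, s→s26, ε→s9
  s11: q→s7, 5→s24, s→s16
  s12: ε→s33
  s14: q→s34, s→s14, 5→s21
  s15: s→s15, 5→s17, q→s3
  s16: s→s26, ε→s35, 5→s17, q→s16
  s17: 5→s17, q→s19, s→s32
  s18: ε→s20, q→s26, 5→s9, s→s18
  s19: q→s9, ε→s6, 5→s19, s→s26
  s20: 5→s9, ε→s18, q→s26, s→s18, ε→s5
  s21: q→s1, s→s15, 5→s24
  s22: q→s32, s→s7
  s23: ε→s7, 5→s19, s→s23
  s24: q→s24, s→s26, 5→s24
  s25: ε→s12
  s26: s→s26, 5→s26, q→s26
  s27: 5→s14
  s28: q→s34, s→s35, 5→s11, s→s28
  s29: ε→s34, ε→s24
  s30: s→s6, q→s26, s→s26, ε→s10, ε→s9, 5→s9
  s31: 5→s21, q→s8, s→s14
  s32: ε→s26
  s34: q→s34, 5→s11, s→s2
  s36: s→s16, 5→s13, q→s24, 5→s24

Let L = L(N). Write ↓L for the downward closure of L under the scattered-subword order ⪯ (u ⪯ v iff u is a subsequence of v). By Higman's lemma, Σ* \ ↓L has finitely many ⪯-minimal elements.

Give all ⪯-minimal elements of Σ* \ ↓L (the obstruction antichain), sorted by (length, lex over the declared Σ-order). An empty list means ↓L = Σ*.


|Q|=37, |F|=22, |δ|=97 (16 ε).
min D↑ (20 st, q0=0, F={16}): 0:s→1,q→2,5→3 1:s→1,q→4,5→3 2:s→5,q→2,5→6 3:s→7,q→8,5→9 4:s→10,q→4,5→6 5:s→5,q→4,5→6 6:s→11,q→12,5→9 7:s→7,q→13,5→14 8:s→15,q→8,5→9 9:s→16,q→9,5→9 10:s→10,q→9,5→17 11:s→16,q→11,5→14 12:s→18,q→12,5→9 13:s→15,q→13,5→14 14:s→16,q→19,5→14 15:s→15,q→16,5→18 16:s→16,q→16,5→16 17:s→11,q→9,5→9 18:s→16,q→16,5→18 19:s→16,q→18,5→19.
'55s': |S_i|=[29, 22, 10, 3] end={s26,s32,s6} — reject; 3/3 deletions ∈↓L.
'q5ss': run [29, 25, 15, 10, 3] end={s26,s32,s6} rej; 4/4 single-dels accept.
'5qsq': |S_i|=[29, 22, 17, 9, 1] end={s26} — reject; 4/4 del acc.
'sqsqs': N↓-sim [29, 26, 22, 17, 11, 3] end={s26,s32,s6} ∉↓L; 5/5 deletions ∈↓L.
'5s5qqq': |S_i|=[29, 22, 15, 8, 6, 5, 1] end={s26} rej; 6/6 del acc.
5 minimals (antichain).

A = [55s, q5ss, 5qsq, sqsqs, 5s5qqq].


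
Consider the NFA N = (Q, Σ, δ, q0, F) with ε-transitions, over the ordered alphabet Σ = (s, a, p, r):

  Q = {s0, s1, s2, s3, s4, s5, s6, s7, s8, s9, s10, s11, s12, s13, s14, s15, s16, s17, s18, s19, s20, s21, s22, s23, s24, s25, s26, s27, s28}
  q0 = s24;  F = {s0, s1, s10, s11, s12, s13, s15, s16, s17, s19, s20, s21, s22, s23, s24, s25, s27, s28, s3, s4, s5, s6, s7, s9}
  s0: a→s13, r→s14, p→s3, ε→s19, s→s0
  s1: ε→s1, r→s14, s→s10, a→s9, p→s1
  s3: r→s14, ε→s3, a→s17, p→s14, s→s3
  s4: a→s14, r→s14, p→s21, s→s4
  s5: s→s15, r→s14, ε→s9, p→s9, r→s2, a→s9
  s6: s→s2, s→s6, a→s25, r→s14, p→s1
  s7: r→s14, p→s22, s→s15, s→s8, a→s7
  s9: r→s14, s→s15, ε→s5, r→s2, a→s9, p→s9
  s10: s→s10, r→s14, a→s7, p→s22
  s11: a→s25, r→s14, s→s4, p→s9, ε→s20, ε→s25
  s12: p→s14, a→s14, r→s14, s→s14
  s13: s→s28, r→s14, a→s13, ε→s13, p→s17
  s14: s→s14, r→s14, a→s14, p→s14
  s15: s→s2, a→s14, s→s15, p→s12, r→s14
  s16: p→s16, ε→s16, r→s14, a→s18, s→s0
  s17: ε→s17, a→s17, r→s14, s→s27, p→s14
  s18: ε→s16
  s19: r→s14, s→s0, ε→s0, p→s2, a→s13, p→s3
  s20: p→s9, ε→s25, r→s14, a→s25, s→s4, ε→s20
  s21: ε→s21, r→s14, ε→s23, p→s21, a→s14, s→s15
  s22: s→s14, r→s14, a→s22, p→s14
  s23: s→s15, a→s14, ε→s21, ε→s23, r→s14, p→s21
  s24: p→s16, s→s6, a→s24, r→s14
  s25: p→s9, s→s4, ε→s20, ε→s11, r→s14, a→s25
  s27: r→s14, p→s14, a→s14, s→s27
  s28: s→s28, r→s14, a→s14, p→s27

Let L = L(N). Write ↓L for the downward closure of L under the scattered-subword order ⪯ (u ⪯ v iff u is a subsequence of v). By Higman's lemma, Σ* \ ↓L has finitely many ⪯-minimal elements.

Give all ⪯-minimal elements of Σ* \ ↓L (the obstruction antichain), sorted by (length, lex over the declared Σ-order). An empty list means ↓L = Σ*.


|Q|=29, |F|=24, |δ|=126 (20 ε).
min D↑ (20 st, q0=0, F={3}): 0:s→1,a→0,p→2,r→3 1:s→1,a→4,p→5,r→3 2:s→6,a→2,p→2,r→3 3:s→3,a→3,p→3,r→3 4:s→7,a→4,p→8,r→3 5:s→9,a→8,p→5,r→3 6:s→6,a→10,p→11,r→3 7:s→7,a→3,p→12,r→3 8:s→13,a→8,p→8,r→3 9:s→9,a→14,p→15,r→3 10:s→16,a→10,p→17,r→3 11:s→11,a→17,p→3,r→3 12:s→13,a→3,p→12,r→3 13:s→13,a→3,p→18,r→3 14:s→13,a→14,p→15,r→3 15:s→3,a→15,p→3,r→3 16:s→16,a→3,p→19,r→3 17:s→19,a→17,p→3,r→3 18:s→3,a→3,p→3,r→3 19:s→19,a→3,p→3,r→3 [Hopcroft].
'r': N↓-sim [28, 2] end={s14,s2} — reject; 1/1 single-dels accept.
'sasa': |S_i|=[28, 25, 19, 10, 1] end={s14} — reject; 4/4 single-dels accept.
'pspp': run [28, 22, 15, 7, 1] end={s14} — reject; 4/4 del acc.
'spsps': N↓-sim [28, 25, 16, 11, 3, 1] end={s14} — reject; 5/5 single-dels accept.
4 words, ⪯-incomp.

A = [r, sasa, pspp, spsps].


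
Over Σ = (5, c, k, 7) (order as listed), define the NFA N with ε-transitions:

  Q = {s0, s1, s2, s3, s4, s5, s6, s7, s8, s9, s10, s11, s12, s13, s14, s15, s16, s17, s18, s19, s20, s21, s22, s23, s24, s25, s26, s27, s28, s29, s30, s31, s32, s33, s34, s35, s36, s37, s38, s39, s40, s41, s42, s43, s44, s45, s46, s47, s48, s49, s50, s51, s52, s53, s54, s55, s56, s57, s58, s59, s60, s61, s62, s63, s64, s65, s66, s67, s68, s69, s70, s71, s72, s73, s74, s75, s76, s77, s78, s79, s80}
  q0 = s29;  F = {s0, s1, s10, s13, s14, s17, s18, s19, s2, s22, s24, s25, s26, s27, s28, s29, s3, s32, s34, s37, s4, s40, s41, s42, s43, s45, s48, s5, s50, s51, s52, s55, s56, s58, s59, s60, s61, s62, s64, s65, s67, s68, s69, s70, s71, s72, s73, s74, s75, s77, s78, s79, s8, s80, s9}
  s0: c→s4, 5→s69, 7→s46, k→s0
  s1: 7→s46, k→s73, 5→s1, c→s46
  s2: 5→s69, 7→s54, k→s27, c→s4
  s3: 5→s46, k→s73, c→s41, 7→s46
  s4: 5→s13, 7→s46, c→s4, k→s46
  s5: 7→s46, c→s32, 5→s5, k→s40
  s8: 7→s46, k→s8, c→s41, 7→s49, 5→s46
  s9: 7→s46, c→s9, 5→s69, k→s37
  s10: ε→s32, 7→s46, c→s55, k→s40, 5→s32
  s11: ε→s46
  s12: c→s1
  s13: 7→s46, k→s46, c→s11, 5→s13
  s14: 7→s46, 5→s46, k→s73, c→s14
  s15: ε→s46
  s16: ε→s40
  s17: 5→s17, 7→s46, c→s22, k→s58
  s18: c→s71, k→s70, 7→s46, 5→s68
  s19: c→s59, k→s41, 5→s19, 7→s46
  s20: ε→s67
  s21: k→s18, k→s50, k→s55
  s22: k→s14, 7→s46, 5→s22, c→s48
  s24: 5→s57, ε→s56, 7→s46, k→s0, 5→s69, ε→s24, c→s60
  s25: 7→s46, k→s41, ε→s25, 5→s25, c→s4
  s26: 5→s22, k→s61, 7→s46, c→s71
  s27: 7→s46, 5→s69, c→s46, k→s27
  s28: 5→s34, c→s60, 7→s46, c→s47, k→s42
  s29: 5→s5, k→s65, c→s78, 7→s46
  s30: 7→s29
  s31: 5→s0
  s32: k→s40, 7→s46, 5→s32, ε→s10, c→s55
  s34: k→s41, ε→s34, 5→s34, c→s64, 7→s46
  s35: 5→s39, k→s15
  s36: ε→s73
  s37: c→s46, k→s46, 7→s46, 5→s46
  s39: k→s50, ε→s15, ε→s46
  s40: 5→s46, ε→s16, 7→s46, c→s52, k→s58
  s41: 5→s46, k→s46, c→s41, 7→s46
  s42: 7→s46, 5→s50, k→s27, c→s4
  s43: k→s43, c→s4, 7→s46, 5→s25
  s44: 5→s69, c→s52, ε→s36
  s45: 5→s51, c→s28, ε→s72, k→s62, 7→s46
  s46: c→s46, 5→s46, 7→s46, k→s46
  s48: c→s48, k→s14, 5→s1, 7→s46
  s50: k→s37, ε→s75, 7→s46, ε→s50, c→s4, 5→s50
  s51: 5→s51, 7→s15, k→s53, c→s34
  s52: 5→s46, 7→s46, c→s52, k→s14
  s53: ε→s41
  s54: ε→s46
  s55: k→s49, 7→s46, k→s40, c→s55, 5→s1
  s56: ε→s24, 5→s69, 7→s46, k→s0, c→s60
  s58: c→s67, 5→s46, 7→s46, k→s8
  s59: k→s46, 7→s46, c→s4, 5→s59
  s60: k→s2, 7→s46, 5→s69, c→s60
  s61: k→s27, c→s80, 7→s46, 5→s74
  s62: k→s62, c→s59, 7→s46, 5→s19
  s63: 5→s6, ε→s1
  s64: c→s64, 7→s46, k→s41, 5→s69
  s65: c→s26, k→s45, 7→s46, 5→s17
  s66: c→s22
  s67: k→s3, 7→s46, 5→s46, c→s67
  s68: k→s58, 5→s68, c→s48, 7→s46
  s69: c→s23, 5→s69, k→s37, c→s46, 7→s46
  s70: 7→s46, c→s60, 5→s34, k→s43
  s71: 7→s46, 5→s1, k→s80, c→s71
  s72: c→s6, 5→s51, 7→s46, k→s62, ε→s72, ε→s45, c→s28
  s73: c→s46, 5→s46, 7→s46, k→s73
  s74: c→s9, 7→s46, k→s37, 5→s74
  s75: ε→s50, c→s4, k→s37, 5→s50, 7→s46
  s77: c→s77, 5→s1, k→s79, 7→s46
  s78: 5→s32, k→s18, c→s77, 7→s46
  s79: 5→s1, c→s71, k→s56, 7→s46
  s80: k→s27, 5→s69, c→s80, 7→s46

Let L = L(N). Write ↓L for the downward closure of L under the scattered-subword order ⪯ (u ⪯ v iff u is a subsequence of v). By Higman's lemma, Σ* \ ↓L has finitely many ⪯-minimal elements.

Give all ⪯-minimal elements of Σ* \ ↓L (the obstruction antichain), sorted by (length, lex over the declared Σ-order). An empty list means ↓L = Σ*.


A = [7, 5k5, cc5c, kckkc, kk5kk, kkkck].

|Q|=81, |F|=55, |δ|=268 (25 ε).
min D↑ (52 st, q0=0, F={4}): 0:5→1,c→2,k→3,7→4 1:5→1,c→5,k→6,7→4 2:5→5,c→7,k→8,7→4 3:5→9,c→10,k→11,7→4 4:5→4,c→4,k→4,7→4 5:5→5,c→12,k→6,7→4 6:5→4,c→13,k→14,7→4 7:5→15,c→7,k→16,7→4 8:5→17,c→18,k→19,7→4 9:5→9,c→20,k→14,7→4 10:5→20,c→18,k→21,7→4 11:5→22,c→23,k→24,7→4 12:5→15,c→12,k→6,7→4 13:5→4,c→13,k→25,7→4 14:5→4,c→26,k→27,7→4 15:5→15,c→4,k→28,7→4 16:5→15,c→18,k→29,7→4 17:5→17,c→30,k→14,7→4 18:5→15,c→18,k→31,7→4 19:5→32,c→33,k→34,7→4 20:5→20,c→30,k→25,7→4 21:5→35,c→31,k→36,7→4 22:5→22,c→32,k→37,7→4 23:5→32,c→33,k→38,7→4 24:5→39,c→40,k→24,7→4 25:5→4,c→25,k→28,7→4 26:5→4,c→26,k→41,7→4 27:5→4,c→37,k→27,7→4 28:5→4,c→4,k→28,7→4 29:5→42,c→33,k→43,7→4 30:5→15,c→30,k→25,7→4 31:5→42,c→31,k→36,7→4 32:5→32,c→44,k→37,7→4 33:5→42,c→33,k→45,7→4 34:5→46,c→47,k→34,7→4 35:5→35,c→48,k→49,7→4 36:5→42,c→4,k→36,7→4 37:5→4,c→37,k→4,7→4 38:5→50,c→47,k→36,7→4 39:5→39,c→40,k→37,7→4 40:5→40,c→47,k→4,7→4 41:5→4,c→37,k→28,7→4 42:5→42,c→4,k→49,7→4 43:5→42,c→47,k→43,7→4 44:5→42,c→44,k→37,7→4 45:5→42,c→47,k→36,7→4 46:5→46,c→47,k→37,7→4 47:5→51,c→47,k→4,7→4 48:5→42,c→48,k→49,7→4 49:5→4,c→4,k→4,7→4 50:5→50,c→47,k→49,7→4 51:5→51,c→4,k→4,7→4 (ε-aug+det+¬).
'7': run [66, 4] end={s15,s46,s49,s54} rej; 1/1 deletions ∈↓L.
'5k5': |S_i|=[66, 40, 14, 1] end={s46} — reject; 3/3 deletions ∈↓L.
'cc5c': run [66, 55, 36, 9, 3] end={s11,s23,s46} — reject; 4/4 deletions ∈↓L.
'kckkc': run [66, 59, 35, 21, 6, 2] end={s23,s46} ∉↓L; 5/5 del acc.
'kk5kk': |S_i|=[66, 59, 46, 21, 4, 1] end={s46} rej; 5/5 del acc.
'kkkck': |S_i|=[66, 59, 46, 25, 7, 1] end={s46} ∉↓L; 5/5 deletions ∈↓L.
6 minimals (antichain).


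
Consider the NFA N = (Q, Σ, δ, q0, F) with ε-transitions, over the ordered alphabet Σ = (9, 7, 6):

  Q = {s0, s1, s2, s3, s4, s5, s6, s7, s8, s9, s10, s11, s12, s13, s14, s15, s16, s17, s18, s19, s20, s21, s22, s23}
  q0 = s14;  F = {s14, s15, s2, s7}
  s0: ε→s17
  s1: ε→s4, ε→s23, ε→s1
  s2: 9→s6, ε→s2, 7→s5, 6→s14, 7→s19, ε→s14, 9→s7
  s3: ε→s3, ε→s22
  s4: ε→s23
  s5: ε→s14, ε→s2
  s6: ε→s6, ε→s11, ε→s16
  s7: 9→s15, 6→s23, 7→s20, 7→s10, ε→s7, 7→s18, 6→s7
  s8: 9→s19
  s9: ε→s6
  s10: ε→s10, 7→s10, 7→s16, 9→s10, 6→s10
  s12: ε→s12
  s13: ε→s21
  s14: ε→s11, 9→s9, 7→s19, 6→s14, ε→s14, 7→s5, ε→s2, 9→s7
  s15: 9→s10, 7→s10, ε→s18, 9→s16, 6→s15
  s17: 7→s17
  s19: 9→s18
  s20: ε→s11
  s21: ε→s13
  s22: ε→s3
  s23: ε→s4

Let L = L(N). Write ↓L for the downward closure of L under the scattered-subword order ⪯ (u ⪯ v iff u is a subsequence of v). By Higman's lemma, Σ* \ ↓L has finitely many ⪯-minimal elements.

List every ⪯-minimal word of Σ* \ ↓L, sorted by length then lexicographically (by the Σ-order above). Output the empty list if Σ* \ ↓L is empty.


|Q|=24, |F|=4, |δ|=54 (27 ε).
min D↑ (4 st, q0=0, F={3}): 0:9→1,7→0,6→0 1:9→2,7→3,6→1 2:9→3,7→3,6→2 3:9→3,7→3,6→3.
'97': run [15, 11, 5] end={s10,s11,s16,s18,s20} — reject; 2/2 deletions ∈↓L.
'999': |S_i|=[15, 11, 4, 2] end={s10,s16} rej; 3/3 single-dels accept.
2 words, ⪯-incomp.

Antichain: [97, 999].


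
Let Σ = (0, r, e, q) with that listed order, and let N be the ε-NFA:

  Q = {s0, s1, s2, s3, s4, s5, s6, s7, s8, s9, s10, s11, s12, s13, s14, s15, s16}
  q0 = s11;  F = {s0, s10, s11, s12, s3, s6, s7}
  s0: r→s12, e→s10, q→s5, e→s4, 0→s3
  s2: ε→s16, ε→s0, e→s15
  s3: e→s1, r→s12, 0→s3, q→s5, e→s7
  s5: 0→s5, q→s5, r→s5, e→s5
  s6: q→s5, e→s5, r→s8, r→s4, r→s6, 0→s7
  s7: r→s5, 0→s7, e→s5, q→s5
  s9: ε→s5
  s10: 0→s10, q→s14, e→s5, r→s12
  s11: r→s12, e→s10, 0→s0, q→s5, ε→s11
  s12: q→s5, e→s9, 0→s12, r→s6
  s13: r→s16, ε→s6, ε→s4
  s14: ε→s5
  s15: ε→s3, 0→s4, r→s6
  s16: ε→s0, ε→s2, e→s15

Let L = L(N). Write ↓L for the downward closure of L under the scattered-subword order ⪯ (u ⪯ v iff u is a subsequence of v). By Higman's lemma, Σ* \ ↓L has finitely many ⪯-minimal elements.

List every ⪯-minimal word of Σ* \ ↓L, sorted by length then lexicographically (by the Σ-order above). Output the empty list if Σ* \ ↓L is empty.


A = [q, re, ee, 00er, rr0r].

|Q|=17, |F|=7, |δ|=51 (10 ε).
min D↑ (8 st, q0=0, F={4}): 0:0→1,r→2,e→3,q→4 1:0→5,r→2,e→3,q→4 2:0→2,r→6,e→4,q→4 3:0→3,r→2,e→4,q→4 4:0→4,r→4,e→4,q→4 5:0→5,r→2,e→7,q→4 6:0→7,r→6,e→4,q→4 7:0→7,r→4,e→4,q→4 (ε-aug+det+¬).
'q': |S_i|=[13, 2] end={s14,s5} rej; 1/1 deletions ∈↓L.
're': run [13, 7, 2] end={s5,s9} rej; 2/2 single-dels accept.
'ee': N↓-sim [13, 10, 2] end={s5,s9} — reject; 2/2 single-dels accept.
'00er': N↓-sim [13, 12, 11, 4, 1] end={s5} — reject; 4/4 deletions ∈↓L.
'rr0r': run [13, 7, 5, 2, 1] end={s5} ∉↓L; 4/4 deletions ∈↓L.
5 words, ⪯-incomp.


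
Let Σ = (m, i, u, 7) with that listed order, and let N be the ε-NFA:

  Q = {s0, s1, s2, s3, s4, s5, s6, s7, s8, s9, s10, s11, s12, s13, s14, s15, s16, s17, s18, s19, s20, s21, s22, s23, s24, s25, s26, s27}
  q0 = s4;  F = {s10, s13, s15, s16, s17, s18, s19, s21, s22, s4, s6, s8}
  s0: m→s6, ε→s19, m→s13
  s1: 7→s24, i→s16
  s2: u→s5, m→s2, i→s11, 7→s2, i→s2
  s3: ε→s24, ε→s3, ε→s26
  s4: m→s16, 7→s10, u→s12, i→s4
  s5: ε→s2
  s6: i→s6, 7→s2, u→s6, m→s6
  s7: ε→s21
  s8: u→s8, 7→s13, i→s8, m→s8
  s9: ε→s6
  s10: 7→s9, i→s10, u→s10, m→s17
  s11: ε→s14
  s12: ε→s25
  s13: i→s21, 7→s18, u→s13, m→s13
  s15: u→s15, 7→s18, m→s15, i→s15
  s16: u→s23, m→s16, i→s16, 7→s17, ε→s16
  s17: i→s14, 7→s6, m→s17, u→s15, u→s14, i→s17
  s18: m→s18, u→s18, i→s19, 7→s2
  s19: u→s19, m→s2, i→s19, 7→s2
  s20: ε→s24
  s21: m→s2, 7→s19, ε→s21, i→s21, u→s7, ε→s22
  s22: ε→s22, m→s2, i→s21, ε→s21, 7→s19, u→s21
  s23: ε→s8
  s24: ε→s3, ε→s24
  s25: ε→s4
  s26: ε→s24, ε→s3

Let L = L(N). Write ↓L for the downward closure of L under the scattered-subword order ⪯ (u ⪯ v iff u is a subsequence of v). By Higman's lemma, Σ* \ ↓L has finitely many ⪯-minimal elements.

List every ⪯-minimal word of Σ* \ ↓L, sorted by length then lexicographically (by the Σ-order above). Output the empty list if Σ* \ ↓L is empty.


Antichain: [777, mu7im].

|Q|=28, |F|=12, |δ|=80 (21 ε).
min D↑ (12 st, q0=0, F={8}): 0:m→1,i→0,u→0,7→2 1:m→1,i→1,u→3,7→4 2:m→4,i→2,u→2,7→5 3:m→3,i→3,u→3,7→6 4:m→4,i→4,u→7,7→5 5:m→5,i→5,u→5,7→8 6:m→6,i→9,u→6,7→10 7:m→7,i→7,u→7,7→10 8:m→8,i→8,u→8,7→8 9:m→8,i→9,u→9,7→11 10:m→10,i→11,u→10,7→8 11:m→8,i→11,u→11,7→8 [Hopcroft].
'777': run [21, 15, 8, 4] end={s11,s14,s2,s5} — reject; 3/3 single-dels accept.
'mu7im': run [21, 16, 14, 10, 8, 4] end={s11,s14,s2,s5} rej; 5/5 single-dels accept.
2 obstructions.


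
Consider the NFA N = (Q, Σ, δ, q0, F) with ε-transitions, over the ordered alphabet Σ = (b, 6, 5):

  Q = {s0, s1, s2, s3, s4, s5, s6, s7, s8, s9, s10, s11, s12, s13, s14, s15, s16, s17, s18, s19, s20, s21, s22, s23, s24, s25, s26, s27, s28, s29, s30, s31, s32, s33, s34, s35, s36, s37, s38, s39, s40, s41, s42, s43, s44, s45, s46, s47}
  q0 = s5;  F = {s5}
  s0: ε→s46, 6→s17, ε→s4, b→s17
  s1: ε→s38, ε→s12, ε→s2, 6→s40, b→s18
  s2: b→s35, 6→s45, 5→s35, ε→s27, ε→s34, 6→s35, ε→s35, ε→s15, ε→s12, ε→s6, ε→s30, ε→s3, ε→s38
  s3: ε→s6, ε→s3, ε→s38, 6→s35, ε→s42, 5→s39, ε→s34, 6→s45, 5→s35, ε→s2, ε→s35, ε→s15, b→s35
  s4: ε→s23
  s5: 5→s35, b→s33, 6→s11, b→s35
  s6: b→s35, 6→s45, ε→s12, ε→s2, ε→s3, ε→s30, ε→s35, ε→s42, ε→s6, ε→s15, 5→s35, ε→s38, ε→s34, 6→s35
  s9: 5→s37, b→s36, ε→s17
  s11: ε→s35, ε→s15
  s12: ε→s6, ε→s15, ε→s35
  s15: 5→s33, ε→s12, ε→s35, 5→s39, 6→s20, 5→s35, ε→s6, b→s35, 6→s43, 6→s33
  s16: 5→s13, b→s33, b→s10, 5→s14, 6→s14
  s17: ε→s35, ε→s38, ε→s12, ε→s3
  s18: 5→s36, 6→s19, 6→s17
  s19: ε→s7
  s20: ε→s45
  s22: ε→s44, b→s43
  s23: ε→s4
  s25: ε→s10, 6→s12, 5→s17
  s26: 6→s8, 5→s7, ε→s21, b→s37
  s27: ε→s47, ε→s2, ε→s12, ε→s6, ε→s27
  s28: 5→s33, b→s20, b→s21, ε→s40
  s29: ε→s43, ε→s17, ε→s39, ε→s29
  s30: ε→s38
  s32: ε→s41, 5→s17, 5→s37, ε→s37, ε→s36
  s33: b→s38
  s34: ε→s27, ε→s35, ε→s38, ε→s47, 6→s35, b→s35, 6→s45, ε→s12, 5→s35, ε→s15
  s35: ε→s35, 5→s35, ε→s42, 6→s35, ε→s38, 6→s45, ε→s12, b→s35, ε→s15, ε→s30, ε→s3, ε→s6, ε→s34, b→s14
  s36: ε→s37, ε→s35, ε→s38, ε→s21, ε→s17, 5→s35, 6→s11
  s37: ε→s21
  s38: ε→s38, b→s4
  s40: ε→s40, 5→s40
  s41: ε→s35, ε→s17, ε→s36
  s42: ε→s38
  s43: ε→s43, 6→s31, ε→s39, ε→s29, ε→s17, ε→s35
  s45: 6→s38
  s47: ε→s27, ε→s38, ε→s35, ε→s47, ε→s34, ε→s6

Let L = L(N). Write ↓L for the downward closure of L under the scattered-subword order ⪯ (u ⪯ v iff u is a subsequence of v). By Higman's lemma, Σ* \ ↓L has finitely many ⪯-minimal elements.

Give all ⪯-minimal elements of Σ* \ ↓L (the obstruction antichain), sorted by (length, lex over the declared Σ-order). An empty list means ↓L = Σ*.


Antichain: [b, 6, 5].

|Q|=48, |F|=1, |δ|=169 (104 ε).
min D↑ (2 st, q0=0, F={1}): 0:b→1,6→1,5→1 1:b→1,6→1,5→1.
'b': |S_i|=[25, 23] end={s12,s14,s15,s17,s2,s20,s23,s27,s29,s3,s30,s31,…} rej; 1/1 single-dels accept.
'6': run [25, 24] end={s11,s12,s14,s15,s17,s2,s20,s23,s27,s29,s3,s30,…} rej; 1/1 single-dels accept.
'5': run [25, 23] end={s12,s14,s15,s17,s2,s20,s23,s27,s29,s3,s30,s31,…} rej; 1/1 single-dels accept.
3 words, ⪯-incomp.


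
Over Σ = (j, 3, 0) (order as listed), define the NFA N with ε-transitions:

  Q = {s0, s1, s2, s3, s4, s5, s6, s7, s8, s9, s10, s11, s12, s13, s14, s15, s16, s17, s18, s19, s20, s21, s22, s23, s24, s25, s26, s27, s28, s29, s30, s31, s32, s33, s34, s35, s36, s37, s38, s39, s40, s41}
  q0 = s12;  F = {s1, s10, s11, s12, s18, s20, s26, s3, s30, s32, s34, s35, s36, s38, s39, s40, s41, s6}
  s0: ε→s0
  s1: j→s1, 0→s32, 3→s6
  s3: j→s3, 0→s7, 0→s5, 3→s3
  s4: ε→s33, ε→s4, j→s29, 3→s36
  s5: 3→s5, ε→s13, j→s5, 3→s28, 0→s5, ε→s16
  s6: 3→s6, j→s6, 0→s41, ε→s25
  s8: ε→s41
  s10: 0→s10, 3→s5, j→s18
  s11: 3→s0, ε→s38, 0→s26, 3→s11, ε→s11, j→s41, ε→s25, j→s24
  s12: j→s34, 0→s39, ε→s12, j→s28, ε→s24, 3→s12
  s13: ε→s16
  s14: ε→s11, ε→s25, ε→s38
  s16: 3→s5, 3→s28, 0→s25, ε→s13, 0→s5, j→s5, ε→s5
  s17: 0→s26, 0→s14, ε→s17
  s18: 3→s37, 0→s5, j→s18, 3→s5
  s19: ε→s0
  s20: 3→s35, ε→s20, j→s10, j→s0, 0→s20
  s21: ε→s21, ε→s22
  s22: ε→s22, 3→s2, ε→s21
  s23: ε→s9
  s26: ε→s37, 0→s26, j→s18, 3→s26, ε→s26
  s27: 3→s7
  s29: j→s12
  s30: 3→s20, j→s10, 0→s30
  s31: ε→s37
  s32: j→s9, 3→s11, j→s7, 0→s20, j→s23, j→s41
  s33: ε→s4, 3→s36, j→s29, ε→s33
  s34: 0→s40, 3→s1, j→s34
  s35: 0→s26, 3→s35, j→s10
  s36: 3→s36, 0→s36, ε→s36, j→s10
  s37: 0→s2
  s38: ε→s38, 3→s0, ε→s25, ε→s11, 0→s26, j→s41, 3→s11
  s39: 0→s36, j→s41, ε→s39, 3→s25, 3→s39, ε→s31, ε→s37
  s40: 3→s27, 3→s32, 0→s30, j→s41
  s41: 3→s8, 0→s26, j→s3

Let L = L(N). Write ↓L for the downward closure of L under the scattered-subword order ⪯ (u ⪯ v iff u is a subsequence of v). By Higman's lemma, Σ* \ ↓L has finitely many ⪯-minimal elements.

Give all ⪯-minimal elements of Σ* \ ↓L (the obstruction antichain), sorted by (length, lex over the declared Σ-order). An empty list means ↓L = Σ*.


Antichain: [0jj0, 00j3, j330j0].

|Q|=42, |F|=18, |δ|=123 (38 ε).
min D↑ (18 st, q0=0, F={15}): 0:j→1,3→0,0→2 1:j→1,3→3,0→4 2:j→5,3→2,0→6 3:j→3,3→7,0→8 4:j→5,3→8,0→9 5:j→10,3→5,0→11 6:j→12,3→6,0→6 7:j→7,3→7,0→5 8:j→5,3→13,0→14 9:j→12,3→14,0→9 10:j→10,3→10,0→15 11:j→16,3→11,0→11 12:j→16,3→15,0→12 13:j→5,3→13,0→11 14:j→12,3→17,0→14 15:j→15,3→15,0→15 16:j→16,3→15,0→15 17:j→12,3→17,0→11 [Hopcroft].
'0jj0': N↓-sim [33, 29, 18, 10, 7] end={s13,s16,s2,s25,s28,s5,s7} — reject; 4/4 del acc.
'00j3': |S_i|=[33, 29, 16, 10, 7] end={s13,s16,s2,s25,s28,s37,s5} rej; 4/4 deletions ∈↓L.
'j330j0': run [33, 29, 26, 20, 14, 10, 7] end={s13,s16,s2,s25,s28,s5,s7} rej; 6/6 del acc.
3 words, ⪯-incomp.


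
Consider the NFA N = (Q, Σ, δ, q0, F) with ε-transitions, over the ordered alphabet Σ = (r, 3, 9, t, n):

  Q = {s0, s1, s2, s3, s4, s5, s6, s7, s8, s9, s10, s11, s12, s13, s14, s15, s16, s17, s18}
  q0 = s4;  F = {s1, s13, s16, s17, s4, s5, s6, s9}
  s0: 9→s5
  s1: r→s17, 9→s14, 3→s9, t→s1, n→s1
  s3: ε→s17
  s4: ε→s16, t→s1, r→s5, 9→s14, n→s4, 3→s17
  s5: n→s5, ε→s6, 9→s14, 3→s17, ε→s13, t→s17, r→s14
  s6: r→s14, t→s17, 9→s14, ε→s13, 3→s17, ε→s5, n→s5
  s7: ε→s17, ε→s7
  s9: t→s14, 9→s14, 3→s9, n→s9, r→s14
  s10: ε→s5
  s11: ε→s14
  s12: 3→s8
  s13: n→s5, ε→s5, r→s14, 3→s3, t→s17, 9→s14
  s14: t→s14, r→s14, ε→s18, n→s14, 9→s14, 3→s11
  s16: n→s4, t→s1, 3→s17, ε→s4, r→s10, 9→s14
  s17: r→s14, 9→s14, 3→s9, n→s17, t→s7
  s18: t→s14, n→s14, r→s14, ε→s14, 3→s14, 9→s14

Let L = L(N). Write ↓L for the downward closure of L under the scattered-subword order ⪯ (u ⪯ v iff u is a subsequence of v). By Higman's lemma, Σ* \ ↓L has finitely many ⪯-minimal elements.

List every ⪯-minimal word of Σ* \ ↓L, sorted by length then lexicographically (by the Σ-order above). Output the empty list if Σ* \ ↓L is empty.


Antichain: [9, rr, 3r, 33t, t3t].

|Q|=19, |F|=8, |δ|=66 (14 ε).
min D↑ (6 st, q0=0, F={3}): 0:r→1,3→2,9→3,t→4,n→0 1:r→3,3→2,9→3,t→2,n→1 2:r→3,3→5,9→3,t→2,n→2 3:r→3,3→3,9→3,t→3,n→3 4:r→2,3→5,9→3,t→4,n→4 5:r→3,3→5,9→3,t→3,n→5.
'9': N↓-sim [14, 3] end={s11,s14,s18} — reject; 1/1 del acc.
'rr': run [14, 11, 3] end={s11,s14,s18} — reject; 2/2 del acc.
'3r': |S_i|=[14, 7, 3] end={s11,s14,s18} rej; 2/2 single-dels accept.
'33t': N↓-sim [14, 7, 4, 3] end={s11,s14,s18} — reject; 3/3 deletions ∈↓L.
't3t': run [14, 7, 4, 3] end={s11,s14,s18} ∉↓L; 3/3 single-dels accept.
5 words, ⪯-incomp.


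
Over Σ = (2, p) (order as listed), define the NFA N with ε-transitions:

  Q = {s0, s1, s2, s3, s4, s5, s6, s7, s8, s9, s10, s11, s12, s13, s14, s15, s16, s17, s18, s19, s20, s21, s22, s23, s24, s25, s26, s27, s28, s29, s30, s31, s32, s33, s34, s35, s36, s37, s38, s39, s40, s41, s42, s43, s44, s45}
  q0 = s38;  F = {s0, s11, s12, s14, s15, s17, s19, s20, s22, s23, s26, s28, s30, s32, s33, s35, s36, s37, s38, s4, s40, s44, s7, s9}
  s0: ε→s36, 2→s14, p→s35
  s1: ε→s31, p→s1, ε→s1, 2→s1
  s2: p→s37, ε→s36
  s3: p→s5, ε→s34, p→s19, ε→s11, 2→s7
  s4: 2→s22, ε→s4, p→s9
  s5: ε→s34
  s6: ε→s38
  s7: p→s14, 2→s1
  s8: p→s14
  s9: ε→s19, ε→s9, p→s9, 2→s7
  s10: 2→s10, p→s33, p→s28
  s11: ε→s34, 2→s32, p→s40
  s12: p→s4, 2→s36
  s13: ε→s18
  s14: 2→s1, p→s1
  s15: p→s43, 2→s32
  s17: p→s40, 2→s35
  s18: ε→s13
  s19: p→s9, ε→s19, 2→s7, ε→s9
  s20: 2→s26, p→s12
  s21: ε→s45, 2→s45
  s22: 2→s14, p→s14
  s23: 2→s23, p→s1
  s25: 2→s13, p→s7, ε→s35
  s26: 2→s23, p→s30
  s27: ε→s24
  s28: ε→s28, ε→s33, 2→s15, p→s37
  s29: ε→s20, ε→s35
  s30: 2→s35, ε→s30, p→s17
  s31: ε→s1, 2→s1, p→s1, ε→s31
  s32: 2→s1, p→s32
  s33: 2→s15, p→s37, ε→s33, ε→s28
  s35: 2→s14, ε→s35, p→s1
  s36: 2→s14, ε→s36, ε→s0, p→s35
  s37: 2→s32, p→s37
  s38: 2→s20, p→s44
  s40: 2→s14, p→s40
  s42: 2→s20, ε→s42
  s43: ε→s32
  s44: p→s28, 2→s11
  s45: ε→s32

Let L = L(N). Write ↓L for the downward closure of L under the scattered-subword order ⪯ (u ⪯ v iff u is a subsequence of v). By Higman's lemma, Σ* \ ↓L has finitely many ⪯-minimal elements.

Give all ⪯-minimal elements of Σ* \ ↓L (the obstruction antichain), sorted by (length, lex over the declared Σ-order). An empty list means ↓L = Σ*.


|Q|=46, |F|=24, |δ|=98 (34 ε).
min D↑ (22 st, q0=0, F={15}): 0:2→1,p→2 1:2→3,p→4 2:2→5,p→6 3:2→7,p→8 4:2→9,p→10 5:2→11,p→12 6:2→13,p→14 7:2→7,p→15 8:2→16,p→17 9:2→18,p→16 10:2→19,p→20 11:2→15,p→11 12:2→18,p→12 13:2→11,p→11 14:2→11,p→14 15:2→15,p→15 16:2→18,p→15 17:2→16,p→12 18:2→15,p→15 19:2→18,p→18 20:2→21,p→20 21:2→15,p→18 [Hopcroft].
'222p': run [28, 23, 14, 5, 2] end={s1,s31} — reject; 4/4 del acc.
'p222': run [28, 24, 14, 4, 2] end={s1,s31} rej; 4/4 deletions ∈↓L.
'2p2pp': run [28, 23, 17, 8, 4, 2] end={s1,s31} ∉↓L; 5/5 single-dels accept.
'p2p2p': |S_i|=[28, 24, 14, 7, 3, 2] end={s1,s31} — reject; 5/5 single-dels accept.
'pp2p2': run [28, 24, 17, 9, 5, 2] end={s1,s31} rej; 5/5 single-dels accept.
'ppp22': |S_i|=[28, 24, 17, 10, 5, 2] end={s1,s31} rej; 5/5 single-dels accept.
6 minimals (antichain).

A = [222p, p222, 2p2pp, p2p2p, pp2p2, ppp22].


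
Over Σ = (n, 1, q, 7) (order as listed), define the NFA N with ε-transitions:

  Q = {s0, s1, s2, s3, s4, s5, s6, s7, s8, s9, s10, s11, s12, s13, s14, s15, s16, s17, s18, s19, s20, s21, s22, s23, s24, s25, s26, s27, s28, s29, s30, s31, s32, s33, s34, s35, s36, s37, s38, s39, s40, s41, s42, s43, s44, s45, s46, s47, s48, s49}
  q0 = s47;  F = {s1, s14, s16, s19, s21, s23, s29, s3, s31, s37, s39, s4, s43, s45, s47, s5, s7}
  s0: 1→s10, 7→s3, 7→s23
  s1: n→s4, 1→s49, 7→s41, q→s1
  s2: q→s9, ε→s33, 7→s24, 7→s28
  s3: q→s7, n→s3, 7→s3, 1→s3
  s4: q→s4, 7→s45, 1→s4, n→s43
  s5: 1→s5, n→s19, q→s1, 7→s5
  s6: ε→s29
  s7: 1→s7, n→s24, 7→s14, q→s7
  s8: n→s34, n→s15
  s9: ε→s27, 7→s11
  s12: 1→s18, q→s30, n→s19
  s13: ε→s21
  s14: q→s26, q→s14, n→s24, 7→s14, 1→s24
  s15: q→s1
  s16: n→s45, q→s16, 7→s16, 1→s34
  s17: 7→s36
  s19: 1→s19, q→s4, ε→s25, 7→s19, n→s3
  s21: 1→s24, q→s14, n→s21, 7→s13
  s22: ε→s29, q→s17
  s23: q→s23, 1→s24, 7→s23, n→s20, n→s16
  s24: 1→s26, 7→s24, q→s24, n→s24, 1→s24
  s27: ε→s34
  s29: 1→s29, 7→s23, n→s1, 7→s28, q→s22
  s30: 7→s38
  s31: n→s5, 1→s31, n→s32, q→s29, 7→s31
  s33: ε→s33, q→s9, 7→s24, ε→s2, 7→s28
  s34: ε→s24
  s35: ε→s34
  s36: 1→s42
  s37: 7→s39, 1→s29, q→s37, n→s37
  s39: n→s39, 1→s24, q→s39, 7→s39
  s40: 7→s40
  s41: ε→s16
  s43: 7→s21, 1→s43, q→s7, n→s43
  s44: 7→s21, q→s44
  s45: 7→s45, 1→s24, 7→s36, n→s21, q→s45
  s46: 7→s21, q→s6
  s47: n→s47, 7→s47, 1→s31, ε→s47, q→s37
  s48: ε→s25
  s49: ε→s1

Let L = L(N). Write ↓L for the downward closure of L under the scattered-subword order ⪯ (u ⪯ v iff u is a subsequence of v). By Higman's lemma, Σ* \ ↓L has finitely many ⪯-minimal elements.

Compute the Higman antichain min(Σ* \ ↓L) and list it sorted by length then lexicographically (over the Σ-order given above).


A = [q71, 1nnnqn].

|Q|=50, |F|=17, |δ|=118 (15 ε).
min D↑ (18 st, q0=0, F={9}): 0:n→0,1→1,q→2,7→0 1:n→3,1→1,q→4,7→1 2:n→2,1→4,q→2,7→5 3:n→6,1→3,q→7,7→3 4:n→7,1→4,q→4,7→8 5:n→5,1→9,q→5,7→5 6:n→10,1→6,q→11,7→6 7:n→11,1→7,q→7,7→12 8:n→12,1→9,q→8,7→8 9:n→9,1→9,q→9,7→9 10:n→10,1→10,q→13,7→10 11:n→14,1→11,q→11,7→15 12:n→15,1→9,q→12,7→12 13:n→9,1→13,q→13,7→16 14:n→14,1→14,q→13,7→17 15:n→17,1→9,q→15,7→15 16:n→9,1→9,q→16,7→16 17:n→17,1→9,q→16,7→17 (ε-aug+det+¬).
'q71': run [31, 24, 15, 4] end={s24,s26,s34,s42} rej; 3/3 single-dels accept.
'1nnnqn': N↓-sim [31, 28, 22, 14, 8, 4, 2] end={s24,s26} — reject; 6/6 del acc.
2 obstructions.


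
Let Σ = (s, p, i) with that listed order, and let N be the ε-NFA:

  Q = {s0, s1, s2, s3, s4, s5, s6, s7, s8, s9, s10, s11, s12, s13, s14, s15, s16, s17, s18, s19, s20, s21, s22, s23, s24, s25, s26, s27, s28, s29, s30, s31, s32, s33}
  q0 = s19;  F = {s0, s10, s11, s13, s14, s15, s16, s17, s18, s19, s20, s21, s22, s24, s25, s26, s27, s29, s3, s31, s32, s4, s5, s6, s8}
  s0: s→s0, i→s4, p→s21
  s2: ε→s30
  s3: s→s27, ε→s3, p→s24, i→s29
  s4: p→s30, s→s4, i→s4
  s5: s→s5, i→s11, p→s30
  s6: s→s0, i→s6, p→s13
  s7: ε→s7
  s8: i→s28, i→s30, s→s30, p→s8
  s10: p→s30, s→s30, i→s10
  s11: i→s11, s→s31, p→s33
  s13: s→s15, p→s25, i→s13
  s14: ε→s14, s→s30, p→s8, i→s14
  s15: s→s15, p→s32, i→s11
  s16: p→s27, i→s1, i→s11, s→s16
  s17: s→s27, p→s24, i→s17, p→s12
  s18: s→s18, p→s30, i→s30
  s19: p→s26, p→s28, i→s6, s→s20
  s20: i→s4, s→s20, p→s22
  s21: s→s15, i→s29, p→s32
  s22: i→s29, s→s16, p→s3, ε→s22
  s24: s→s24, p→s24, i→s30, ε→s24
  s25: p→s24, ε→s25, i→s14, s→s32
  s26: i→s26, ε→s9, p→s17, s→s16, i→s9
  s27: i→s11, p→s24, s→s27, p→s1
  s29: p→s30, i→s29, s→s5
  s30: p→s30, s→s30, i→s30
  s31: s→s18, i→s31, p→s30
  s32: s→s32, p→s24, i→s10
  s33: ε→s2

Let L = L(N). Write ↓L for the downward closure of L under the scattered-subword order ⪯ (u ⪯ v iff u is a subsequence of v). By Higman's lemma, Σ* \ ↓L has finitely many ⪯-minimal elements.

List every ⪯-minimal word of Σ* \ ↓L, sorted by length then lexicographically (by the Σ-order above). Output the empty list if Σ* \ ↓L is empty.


min(Σ*\↓L) = [sip, pppi, ippis, psissi].

|Q|=34, |F|=25, |δ|=93 (9 ε).
min D↑ (26 st, q0=0, F={12}): 0:s→1,p→2,i→3 1:s→1,p→4,i→5 2:s→6,p→7,i→2 3:s→8,p→9,i→3 4:s→6,p→10,i→11 5:s→5,p→12,i→5 6:s→6,p→13,i→14 7:s→13,p→15,i→7 8:s→8,p→16,i→5 9:s→17,p→18,i→9 10:s→13,p→15,i→11 11:s→19,p→12,i→11 12:s→12,p→12,i→12 13:s→13,p→15,i→14 14:s→20,p→12,i→14 15:s→15,p→15,i→12 16:s→17,p→21,i→11 17:s→17,p→21,i→14 18:s→21,p→15,i→22 19:s→19,p→12,i→14 20:s→23,p→12,i→20 21:s→21,p→15,i→24 22:s→12,p→25,i→22 23:s→23,p→12,i→12 24:s→12,p→12,i→24 25:s→12,p→25,i→12 (ε-aug+det+¬).
'sip': run [32, 21, 11, 3] end={s2,s30,s33} rej; 3/3 deletions ∈↓L.
'pppi': |S_i|=[32, 27, 20, 8, 2] end={s28,s30} — reject; 4/4 deletions ∈↓L.
'ippis': |S_i|=[32, 28, 22, 12, 5, 1] end={s30} rej; 5/5 deletions ∈↓L.
'psissi': run [32, 27, 14, 8, 3, 2, 1] end={s30} ∉↓L; 6/6 deletions ∈↓L.
4 minimals (antichain).


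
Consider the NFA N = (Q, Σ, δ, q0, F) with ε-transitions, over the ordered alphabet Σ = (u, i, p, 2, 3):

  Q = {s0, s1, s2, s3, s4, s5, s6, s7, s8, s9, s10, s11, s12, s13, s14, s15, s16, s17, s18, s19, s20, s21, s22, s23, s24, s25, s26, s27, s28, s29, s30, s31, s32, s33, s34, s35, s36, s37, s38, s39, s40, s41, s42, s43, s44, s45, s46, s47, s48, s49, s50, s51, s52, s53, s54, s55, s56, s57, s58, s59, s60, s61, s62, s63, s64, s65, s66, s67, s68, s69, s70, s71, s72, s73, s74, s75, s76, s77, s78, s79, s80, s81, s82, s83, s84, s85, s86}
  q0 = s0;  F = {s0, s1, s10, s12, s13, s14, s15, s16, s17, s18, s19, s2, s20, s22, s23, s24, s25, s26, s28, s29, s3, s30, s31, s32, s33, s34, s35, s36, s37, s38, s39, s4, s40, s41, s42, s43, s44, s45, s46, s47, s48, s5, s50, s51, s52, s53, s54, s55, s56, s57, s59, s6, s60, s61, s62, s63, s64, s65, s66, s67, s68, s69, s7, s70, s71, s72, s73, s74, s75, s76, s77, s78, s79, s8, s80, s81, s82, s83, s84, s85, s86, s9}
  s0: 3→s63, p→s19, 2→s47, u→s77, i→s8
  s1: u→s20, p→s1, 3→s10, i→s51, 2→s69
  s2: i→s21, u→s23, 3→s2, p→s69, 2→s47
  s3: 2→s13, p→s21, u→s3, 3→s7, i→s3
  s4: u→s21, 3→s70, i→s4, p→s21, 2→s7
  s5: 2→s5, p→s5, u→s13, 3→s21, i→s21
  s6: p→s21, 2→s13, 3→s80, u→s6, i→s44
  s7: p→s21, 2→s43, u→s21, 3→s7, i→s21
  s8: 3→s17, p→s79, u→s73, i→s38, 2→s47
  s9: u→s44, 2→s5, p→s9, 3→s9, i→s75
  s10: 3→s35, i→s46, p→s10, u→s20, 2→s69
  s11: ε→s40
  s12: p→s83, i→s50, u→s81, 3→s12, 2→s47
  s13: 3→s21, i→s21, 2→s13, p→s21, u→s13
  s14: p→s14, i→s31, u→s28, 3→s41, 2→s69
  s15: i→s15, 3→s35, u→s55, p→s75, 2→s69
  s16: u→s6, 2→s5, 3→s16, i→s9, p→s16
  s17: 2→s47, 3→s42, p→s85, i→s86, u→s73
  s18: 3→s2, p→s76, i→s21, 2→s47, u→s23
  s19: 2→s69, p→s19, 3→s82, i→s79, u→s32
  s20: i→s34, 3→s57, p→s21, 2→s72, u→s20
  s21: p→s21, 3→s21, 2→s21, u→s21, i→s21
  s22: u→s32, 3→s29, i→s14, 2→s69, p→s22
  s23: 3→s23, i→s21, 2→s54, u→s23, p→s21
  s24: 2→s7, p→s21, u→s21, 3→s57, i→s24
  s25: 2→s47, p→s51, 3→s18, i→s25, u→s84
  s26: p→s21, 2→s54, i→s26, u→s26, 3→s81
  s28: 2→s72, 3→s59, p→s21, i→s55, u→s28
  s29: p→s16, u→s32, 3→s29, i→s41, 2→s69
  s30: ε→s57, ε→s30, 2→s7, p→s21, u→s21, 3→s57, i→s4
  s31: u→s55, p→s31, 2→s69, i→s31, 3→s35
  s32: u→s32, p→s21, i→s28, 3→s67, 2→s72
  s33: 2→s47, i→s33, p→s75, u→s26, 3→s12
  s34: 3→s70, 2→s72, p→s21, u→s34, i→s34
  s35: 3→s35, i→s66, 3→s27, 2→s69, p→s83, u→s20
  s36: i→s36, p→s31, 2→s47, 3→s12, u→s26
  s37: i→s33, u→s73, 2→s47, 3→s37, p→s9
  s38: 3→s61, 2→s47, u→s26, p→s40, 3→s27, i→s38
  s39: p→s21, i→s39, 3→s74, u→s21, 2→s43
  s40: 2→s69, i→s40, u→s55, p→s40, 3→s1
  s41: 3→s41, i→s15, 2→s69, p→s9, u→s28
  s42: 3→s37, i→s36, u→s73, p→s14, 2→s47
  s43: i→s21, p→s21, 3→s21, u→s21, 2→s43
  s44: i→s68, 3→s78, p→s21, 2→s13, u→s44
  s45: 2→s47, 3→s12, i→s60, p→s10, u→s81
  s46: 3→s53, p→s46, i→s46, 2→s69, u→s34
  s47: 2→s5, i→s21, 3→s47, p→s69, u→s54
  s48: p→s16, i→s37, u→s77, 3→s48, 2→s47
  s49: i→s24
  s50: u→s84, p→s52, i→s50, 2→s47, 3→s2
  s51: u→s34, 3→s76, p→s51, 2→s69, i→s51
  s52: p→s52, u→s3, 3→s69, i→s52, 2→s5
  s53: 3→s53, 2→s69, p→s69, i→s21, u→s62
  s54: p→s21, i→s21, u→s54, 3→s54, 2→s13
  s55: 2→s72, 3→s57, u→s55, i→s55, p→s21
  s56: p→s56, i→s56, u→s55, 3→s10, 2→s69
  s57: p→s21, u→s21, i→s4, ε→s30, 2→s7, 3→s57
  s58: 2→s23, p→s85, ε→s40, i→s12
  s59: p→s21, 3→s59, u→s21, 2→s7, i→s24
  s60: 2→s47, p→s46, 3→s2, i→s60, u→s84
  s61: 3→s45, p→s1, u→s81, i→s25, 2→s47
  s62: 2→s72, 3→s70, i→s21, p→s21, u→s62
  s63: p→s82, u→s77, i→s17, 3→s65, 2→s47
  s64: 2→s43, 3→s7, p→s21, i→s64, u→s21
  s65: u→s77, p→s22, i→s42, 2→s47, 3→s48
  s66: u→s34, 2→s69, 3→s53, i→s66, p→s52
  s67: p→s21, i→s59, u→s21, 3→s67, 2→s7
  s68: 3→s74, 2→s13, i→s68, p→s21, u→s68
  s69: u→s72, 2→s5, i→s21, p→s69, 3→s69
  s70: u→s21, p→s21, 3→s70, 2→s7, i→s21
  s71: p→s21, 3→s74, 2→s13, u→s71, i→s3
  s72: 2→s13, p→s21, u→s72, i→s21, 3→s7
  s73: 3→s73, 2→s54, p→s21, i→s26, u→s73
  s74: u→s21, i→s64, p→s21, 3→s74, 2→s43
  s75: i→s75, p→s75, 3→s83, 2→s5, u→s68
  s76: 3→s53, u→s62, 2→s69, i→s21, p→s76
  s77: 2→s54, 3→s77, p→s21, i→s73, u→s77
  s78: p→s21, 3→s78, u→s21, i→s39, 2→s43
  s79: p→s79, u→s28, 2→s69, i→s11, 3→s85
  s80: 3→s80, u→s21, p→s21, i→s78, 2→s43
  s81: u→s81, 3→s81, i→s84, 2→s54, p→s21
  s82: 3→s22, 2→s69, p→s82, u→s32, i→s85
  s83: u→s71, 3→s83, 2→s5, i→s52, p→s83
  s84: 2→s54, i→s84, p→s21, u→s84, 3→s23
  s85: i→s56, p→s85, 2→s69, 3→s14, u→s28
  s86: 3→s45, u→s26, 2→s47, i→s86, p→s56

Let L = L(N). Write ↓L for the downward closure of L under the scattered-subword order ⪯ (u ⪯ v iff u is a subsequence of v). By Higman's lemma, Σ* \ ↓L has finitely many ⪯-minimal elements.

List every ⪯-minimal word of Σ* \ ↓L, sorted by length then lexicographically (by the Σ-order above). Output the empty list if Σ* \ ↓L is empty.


|Q|=87, |F|=82, |δ|=426 (5 ε).
min D↑ (82 st, q0=0, F={7}): 0:u→1,i→2,p→3,2→4,3→5 1:u→1,i→6,p→7,2→8,3→1 2:u→6,i→9,p→10,2→4,3→11 3:u→12,i→10,p→3,2→13,3→14 4:u→8,i→7,p→13,2→15,3→4 5:u→1,i→11,p→14,2→4,3→16 6:u→6,i→17,p→7,2→8,3→6 7:u→7,i→7,p→7,2→7,3→7 8:u→8,i→7,p→7,2→18,3→8 9:u→17,i→9,p→19,2→4,3→20 10:u→21,i→19,p→10,2→13,3→22 11:u→6,i→23,p→22,2→4,3→24 12:u→12,i→21,p→7,2→25,3→26 13:u→25,i→7,p→13,2→15,3→13 14:u→12,i→22,p→14,2→13,3→27 15:u→18,i→7,p→15,2→15,3→7 16:u→1,i→24,p→27,2→4,3→28 17:u→17,i→17,p→7,2→8,3→29 18:u→18,i→7,p→7,2→18,3→7 19:u→30,i→19,p→19,2→13,3→31 20:u→29,i→32,p→31,2→4,3→33 21:u→21,i→30,p→7,2→25,3→34 22:u→21,i→35,p→22,2→13,3→36 23:u→17,i→23,p→35,2→4,3→33 24:u→6,i→37,p→36,2→4,3→38 25:u→25,i→7,p→7,2→18,3→39 26:u→7,i→34,p→7,2→39,3→26 27:u→12,i→36,p→27,2→13,3→40 28:u→1,i→38,p→41,2→4,3→28 29:u→29,i→42,p→7,2→8,3→29 30:u→30,i→30,p→7,2→25,3→43 31:u→44,i→45,p→31,2→13,3→46 32:u→42,i→32,p→45,2→4,3→47 33:u→29,i→48,p→46,2→4,3→49 34:u→7,i→50,p→7,2→39,3→34 35:u→30,i→35,p→35,2→13,3→46 36:u→21,i→51,p→36,2→13,3→52 37:u→17,i→37,p→51,2→4,3→49 38:u→6,i→53,p→54,2→4,3→38 39:u→7,i→7,p→7,2→55,3→39 40:u→12,i→52,p→41,2→13,3→40 41:u→56,i→54,p→41,2→15,3→41 42:u→42,i→42,p→7,2→8,3→57 43:u→7,i→58,p→7,2→39,3→43 44:u→44,i→59,p→7,2→25,3→43 45:u→59,i→45,p→45,2→13,3→60 46:u→44,i→61,p→46,2→13,3→62 47:u→57,i→7,p→60,2→4,3→63 48:u→42,i→48,p→61,2→4,3→63 49:u→29,i→64,p→65,2→4,3→49 50:u→7,i→50,p→7,2→39,3→43 51:u→30,i→51,p→51,2→13,3→62 52:u→21,i→66,p→54,2→13,3→52 53:u→17,i→53,p→67,2→4,3→49 54:u→68,i→67,p→54,2→15,3→54 55:u→7,i→7,p→7,2→55,3→7 56:u→56,i→68,p→7,2→18,3→69 57:u→57,i→7,p→7,2→8,3→57 58:u→7,i→58,p→7,2→39,3→70 59:u→59,i→59,p→7,2→25,3→70 60:u→71,i→7,p→60,2→13,3→72 61:u→59,i→61,p→61,2→13,3→72 62:u→44,i→73,p→65,2→13,3→62 63:u→57,i→7,p→13,2→4,3→63 64:u→42,i→64,p→74,2→4,3→63 65:u→75,i→74,p→65,2→15,3→65 66:u→30,i→66,p→67,2→13,3→62 67:u→76,i→67,p→67,2→15,3→65 68:u→68,i→76,p→7,2→18,3→77 69:u→7,i→77,p→7,2→55,3→69 70:u→7,i→7,p→7,2→39,3→70 71:u→71,i→7,p→7,2→25,3→70 72:u→71,i→7,p→13,2→13,3→72 73:u→59,i→73,p→74,2→13,3→72 74:u→78,i→74,p→74,2→15,3→13 75:u→75,i→78,p→7,2→18,3→79 76:u→76,i→76,p→7,2→18,3→79 77:u→7,i→80,p→7,2→55,3→77 78:u→78,i→78,p→7,2→18,3→39 79:u→7,i→81,p→7,2→55,3→79 80:u→7,i→80,p→7,2→55,3→79 81:u→7,i→81,p→7,2→55,3→39.
'up': |S_i|=[85, 35, 1] end={s21} ∉↓L; 2/2 single-dels accept.
'2i': |S_i|=[85, 9, 1] end={s21} rej; 2/2 deletions ∈↓L.
'223': N↓-sim [85, 9, 4, 1] end={s21} ∉↓L; 3/3 del acc.
'pu3u': N↓-sim [85, 57, 28, 15, 1] end={s21} ∉↓L; 4/4 single-dels accept.
'ii3i3i': |S_i|=[85, 71, 57, 42, 28, 16, 1] end={s21} — reject; 6/6 deletions ∈↓L.
'333p23': run [85, 78, 68, 56, 22, 4, 1] end={s21} rej; 6/6 deletions ∈↓L.
6 words, ⪯-incomp.

A = [up, 2i, 223, pu3u, ii3i3i, 333p23].
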